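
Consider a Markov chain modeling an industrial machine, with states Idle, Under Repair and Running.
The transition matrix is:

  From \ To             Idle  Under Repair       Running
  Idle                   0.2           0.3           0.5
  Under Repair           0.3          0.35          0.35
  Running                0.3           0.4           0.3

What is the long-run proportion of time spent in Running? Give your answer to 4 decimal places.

0.3723

Let the stationary distribution be π with π = πP and π_1 + π_2 + π_3 = 1.
π_1 = 0.2·π_1 + 0.3·π_2 + 0.3·π_3
π_2 = 0.3·π_1 + 0.35·π_2 + 0.4·π_3
Solving with the normalization constraint gives π = (0.2727, 0.3550, 0.3723).
So the stationary probability of Running is 0.3723.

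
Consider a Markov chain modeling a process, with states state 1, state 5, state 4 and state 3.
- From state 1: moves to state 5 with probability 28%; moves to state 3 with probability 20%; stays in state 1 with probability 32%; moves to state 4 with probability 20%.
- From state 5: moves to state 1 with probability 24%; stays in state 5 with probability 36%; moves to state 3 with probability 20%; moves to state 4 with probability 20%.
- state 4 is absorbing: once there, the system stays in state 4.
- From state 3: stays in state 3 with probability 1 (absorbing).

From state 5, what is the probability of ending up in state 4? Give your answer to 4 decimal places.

0.5000

Let h(s) be the probability of absorption at state 4 starting from transient state s. Then h(state 4) = 1 and h(state 3) = 0. By first-step analysis:
h(state 1) = 0.32·h(state 1) + 0.28·h(state 5) + 0.2·1 + 0.2·0
h(state 5) = 0.24·h(state 1) + 0.36·h(state 5) + 0.2·1 + 0.2·0
Solving: h(state 1) = 0.5000, h(state 5) = 0.5000.
Starting from state 5, the probability is 0.5000.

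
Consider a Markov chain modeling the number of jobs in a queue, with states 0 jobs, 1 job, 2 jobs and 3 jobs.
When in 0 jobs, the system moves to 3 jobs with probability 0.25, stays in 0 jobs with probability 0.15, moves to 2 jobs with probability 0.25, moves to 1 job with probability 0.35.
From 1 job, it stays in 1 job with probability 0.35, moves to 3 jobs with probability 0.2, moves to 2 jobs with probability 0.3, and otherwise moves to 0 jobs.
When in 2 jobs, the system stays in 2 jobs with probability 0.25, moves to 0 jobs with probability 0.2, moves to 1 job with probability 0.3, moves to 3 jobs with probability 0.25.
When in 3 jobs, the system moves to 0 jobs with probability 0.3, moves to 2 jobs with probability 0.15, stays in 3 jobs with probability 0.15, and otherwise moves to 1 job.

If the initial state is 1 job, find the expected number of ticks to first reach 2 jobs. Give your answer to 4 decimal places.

3.8292

Let t(s) be the expected number of ticks to first reach 2 jobs from state s, with t(2 jobs) = 0. Conditioning on the first tick:
t(0 jobs) = 1 + 0.15·t(0 jobs) + 0.35·t(1 job) + 0.25·t(3 jobs)
t(1 job) = 1 + 0.15·t(0 jobs) + 0.35·t(1 job) + 0.2·t(3 jobs)
t(3 jobs) = 1 + 0.3·t(0 jobs) + 0.4·t(1 job) + 0.15·t(3 jobs)
Solving: t(0 jobs) = 4.0496, t(1 job) = 3.8292, t(3 jobs) = 4.4077.
Expected ticks from 1 job to 2 jobs: 3.8292.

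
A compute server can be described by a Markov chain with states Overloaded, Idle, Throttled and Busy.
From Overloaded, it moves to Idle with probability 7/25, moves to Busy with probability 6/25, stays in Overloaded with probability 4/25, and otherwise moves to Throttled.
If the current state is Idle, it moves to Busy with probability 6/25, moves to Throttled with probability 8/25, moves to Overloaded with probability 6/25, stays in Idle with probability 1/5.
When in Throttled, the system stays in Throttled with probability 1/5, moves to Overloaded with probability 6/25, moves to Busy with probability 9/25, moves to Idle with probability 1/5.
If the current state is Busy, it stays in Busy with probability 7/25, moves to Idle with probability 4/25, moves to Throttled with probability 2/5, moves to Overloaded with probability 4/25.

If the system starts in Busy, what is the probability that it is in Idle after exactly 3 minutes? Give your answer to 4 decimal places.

0.2044

Propagate the distribution vector 3 minutes from Busy.
After 0 minutes: (0.0000, 0.0000, 0.0000, 1.0000)
After 1 minute: (0.1600, 0.1600, 0.4000, 0.2800)
After 2 minutes: (0.2048, 0.2016, 0.2944, 0.2992)
After 3 minutes: (0.1997, 0.2044, 0.3086, 0.2873)
P(in Idle after 3 minutes) = 0.2044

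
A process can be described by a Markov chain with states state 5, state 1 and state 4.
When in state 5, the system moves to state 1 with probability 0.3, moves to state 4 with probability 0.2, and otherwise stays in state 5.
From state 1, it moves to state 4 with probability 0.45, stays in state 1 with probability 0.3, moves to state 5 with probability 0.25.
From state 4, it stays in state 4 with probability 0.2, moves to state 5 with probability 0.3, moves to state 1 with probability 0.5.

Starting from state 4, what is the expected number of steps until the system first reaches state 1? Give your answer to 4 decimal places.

2.3529

Let t(s) be the expected number of steps to first reach state 1 from state s, with t(state 1) = 0. Conditioning on the first step:
t(state 5) = 1 + 0.5·t(state 5) + 0.2·t(state 4)
t(state 4) = 1 + 0.3·t(state 5) + 0.2·t(state 4)
Solving: t(state 5) = 2.9412, t(state 4) = 2.3529.
Expected steps from state 4 to state 1: 2.3529.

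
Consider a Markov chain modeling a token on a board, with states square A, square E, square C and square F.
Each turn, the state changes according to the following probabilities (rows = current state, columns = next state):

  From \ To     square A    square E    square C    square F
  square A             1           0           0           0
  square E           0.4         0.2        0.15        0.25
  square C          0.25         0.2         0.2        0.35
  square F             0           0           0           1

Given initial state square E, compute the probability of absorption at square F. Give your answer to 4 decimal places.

0.4139

Let h(s) be the probability of absorption at square F starting from transient state s. Then h(square F) = 1 and h(square A) = 0. By first-step analysis:
h(square E) = 0.4·0 + 0.2·h(square E) + 0.15·h(square C) + 0.25·1
h(square C) = 0.25·0 + 0.2·h(square E) + 0.2·h(square C) + 0.35·1
Solving: h(square E) = 0.4139, h(square C) = 0.5410.
Starting from square E, the probability is 0.4139.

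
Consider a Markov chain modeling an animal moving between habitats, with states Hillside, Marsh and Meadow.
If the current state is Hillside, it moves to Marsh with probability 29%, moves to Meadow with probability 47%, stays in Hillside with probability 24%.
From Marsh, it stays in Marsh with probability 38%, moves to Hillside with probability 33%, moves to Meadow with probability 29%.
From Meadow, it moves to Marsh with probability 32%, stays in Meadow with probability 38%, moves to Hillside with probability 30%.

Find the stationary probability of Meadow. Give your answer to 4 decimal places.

Let the stationary distribution be π with π = πP and π_1 + π_2 + π_3 = 1.
π_1 = 0.24·π_1 + 0.33·π_2 + 0.3·π_3
π_2 = 0.29·π_1 + 0.38·π_2 + 0.32·π_3
Solving with the normalization constraint gives π = (0.2924, 0.3311, 0.3765).
So the stationary probability of Meadow is 0.3765.

0.3765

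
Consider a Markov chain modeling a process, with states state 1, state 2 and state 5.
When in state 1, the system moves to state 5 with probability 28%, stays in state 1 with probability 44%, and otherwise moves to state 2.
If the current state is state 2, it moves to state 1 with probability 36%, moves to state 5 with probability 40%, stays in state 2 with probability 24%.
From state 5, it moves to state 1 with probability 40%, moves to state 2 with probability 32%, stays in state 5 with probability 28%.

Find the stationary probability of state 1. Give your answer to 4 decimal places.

0.4049

Let the stationary distribution be π with π = πP and π_1 + π_2 + π_3 = 1.
π_1 = 0.44·π_1 + 0.36·π_2 + 0.4·π_3
π_2 = 0.28·π_1 + 0.24·π_2 + 0.32·π_3
Solving with the normalization constraint gives π = (0.4049, 0.2813, 0.3138).
So the stationary probability of state 1 is 0.4049.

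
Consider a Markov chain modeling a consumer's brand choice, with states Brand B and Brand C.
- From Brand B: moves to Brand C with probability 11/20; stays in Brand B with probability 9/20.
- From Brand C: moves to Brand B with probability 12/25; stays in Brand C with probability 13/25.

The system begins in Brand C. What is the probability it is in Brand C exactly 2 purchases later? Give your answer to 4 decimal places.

Sum over the intermediate state after 1 purchase:
P = P(Brand C→Brand B)·P(Brand B→Brand C) + P(Brand C→Brand C)·P(Brand C→Brand C)
  = 0.48×0.55 + 0.52×0.52
  = 0.2640 + 0.2704 = 0.5344

0.5344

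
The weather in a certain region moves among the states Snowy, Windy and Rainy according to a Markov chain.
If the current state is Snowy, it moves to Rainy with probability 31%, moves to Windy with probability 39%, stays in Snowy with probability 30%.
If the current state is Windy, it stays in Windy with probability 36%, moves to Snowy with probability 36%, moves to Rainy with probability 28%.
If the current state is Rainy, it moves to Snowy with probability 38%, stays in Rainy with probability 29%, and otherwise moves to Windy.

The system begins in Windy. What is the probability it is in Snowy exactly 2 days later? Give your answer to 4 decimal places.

0.3440

Sum over the intermediate state after 1 day:
P = P(Windy→Snowy)·P(Snowy→Snowy) + P(Windy→Windy)·P(Windy→Snowy) + P(Windy→Rainy)·P(Rainy→Snowy)
  = 0.36×0.3 + 0.36×0.36 + 0.28×0.38
  = 0.1080 + 0.1296 + 0.1064 = 0.3440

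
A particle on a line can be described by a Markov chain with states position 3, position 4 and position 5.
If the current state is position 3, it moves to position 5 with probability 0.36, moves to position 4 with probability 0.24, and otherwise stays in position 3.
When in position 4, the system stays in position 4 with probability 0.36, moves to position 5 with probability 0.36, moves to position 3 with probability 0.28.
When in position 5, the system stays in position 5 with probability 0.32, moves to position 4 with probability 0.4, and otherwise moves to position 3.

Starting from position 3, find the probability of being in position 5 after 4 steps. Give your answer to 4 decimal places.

0.3462

Propagate the distribution vector 4 steps from position 3.
After 0 steps: (1.0000, 0.0000, 0.0000)
After 1 step: (0.4000, 0.2400, 0.3600)
After 2 steps: (0.3280, 0.3264, 0.3456)
After 3 steps: (0.3194, 0.3345, 0.3462)
After 4 steps: (0.3183, 0.3355, 0.3462)
P(in position 5 after 4 steps) = 0.3462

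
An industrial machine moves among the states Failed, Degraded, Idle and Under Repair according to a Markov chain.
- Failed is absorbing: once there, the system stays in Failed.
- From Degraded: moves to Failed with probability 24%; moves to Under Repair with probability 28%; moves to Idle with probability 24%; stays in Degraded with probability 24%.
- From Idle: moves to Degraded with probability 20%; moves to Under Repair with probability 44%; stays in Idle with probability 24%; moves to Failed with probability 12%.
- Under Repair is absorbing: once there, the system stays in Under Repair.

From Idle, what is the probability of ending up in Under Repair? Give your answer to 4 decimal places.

Let h(s) be the probability of absorption at Under Repair starting from transient state s. Then h(Under Repair) = 1 and h(Failed) = 0. By first-step analysis:
h(Degraded) = 0.24·0 + 0.24·h(Degraded) + 0.24·h(Idle) + 0.28·1
h(Idle) = 0.12·0 + 0.2·h(Degraded) + 0.24·h(Idle) + 0.44·1
Solving: h(Degraded) = 0.6012, h(Idle) = 0.7372.
Starting from Idle, the probability is 0.7372.

0.7372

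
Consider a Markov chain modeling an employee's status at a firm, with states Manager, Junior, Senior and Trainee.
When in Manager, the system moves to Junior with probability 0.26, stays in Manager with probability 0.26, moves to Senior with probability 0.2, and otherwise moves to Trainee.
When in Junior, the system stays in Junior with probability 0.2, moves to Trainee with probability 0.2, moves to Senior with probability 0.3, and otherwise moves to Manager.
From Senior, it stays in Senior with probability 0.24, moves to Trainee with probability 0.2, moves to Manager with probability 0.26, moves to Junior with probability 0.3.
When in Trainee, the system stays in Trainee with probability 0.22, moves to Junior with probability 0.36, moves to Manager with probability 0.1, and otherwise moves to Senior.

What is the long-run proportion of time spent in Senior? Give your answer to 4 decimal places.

0.2650

Let the stationary distribution be π with π = πP and π_1 + π_2 + π_3 + π_4 = 1.
π_1 = 0.26·π_1 + 0.3·π_2 + 0.26·π_3 + 0.1·π_4
π_2 = 0.26·π_1 + 0.2·π_2 + 0.3·π_3 + 0.36·π_4
π_3 = 0.2·π_1 + 0.3·π_2 + 0.24·π_3 + 0.32·π_4
Solving with the normalization constraint gives π = (0.2353, 0.2763, 0.2650, 0.2233).
So the stationary probability of Senior is 0.2650.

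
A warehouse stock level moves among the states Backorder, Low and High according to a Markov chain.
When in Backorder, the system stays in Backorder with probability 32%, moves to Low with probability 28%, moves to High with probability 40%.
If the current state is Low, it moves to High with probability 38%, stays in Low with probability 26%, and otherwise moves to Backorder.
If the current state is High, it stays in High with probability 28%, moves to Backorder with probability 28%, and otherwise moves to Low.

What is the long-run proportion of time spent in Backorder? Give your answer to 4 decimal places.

0.3191

Let the stationary distribution be π with π = πP and π_1 + π_2 + π_3 = 1.
π_1 = 0.32·π_1 + 0.36·π_2 + 0.28·π_3
π_2 = 0.28·π_1 + 0.26·π_2 + 0.44·π_3
Solving with the normalization constraint gives π = (0.3191, 0.3296, 0.3513).
So the stationary probability of Backorder is 0.3191.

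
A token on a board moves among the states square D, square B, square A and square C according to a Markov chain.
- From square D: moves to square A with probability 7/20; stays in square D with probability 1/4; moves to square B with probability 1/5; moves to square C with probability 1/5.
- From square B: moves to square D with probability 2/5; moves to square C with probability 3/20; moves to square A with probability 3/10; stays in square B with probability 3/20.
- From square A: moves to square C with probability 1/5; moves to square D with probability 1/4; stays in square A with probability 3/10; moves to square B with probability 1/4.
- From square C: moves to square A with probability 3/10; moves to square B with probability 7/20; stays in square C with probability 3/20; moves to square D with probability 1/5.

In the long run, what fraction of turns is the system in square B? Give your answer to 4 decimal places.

Let the stationary distribution be π with π = πP and π_1 + π_2 + π_3 + π_4 = 1.
π_1 = 0.25·π_1 + 0.4·π_2 + 0.25·π_3 + 0.2·π_4
π_2 = 0.2·π_1 + 0.15·π_2 + 0.25·π_3 + 0.35·π_4
π_3 = 0.35·π_1 + 0.3·π_2 + 0.3·π_3 + 0.3·π_4
Solving with the normalization constraint gives π = (0.2757, 0.2311, 0.3138, 0.1795).
So the stationary probability of square B is 0.2311.

0.2311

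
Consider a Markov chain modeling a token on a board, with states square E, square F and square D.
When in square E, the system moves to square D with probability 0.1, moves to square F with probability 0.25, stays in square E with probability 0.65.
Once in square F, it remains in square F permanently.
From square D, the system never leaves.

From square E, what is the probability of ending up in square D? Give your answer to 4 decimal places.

0.2857

Let h(s) be the probability of absorption at square D starting from transient state s. Then h(square D) = 1 and h(square F) = 0. By first-step analysis:
h(square E) = 0.65·h(square E) + 0.25·0 + 0.1·1
Solving: h(square E) = 0.2857.
Starting from square E, the probability is 0.2857.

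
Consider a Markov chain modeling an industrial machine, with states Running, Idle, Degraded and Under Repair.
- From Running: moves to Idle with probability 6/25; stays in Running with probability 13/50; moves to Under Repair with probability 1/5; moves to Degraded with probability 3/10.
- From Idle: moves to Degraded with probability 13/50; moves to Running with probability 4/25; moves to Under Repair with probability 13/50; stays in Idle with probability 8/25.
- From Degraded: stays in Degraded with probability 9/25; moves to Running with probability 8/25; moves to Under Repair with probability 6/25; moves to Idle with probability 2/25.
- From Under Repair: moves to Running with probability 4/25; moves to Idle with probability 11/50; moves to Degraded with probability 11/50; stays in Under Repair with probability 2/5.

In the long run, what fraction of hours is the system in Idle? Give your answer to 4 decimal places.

Let the stationary distribution be π with π = πP and π_1 + π_2 + π_3 + π_4 = 1.
π_1 = 0.26·π_1 + 0.16·π_2 + 0.32·π_3 + 0.16·π_4
π_2 = 0.24·π_1 + 0.32·π_2 + 0.08·π_3 + 0.22·π_4
π_3 = 0.3·π_1 + 0.26·π_2 + 0.36·π_3 + 0.22·π_4
Solving with the normalization constraint gives π = (0.2287, 0.2049, 0.2866, 0.2797).
So the stationary probability of Idle is 0.2049.

0.2049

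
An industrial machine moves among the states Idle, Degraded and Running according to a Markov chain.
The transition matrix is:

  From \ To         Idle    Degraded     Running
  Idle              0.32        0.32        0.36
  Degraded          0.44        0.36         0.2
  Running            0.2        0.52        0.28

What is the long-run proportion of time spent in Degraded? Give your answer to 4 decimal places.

Let the stationary distribution be π with π = πP and π_1 + π_2 + π_3 = 1.
π_1 = 0.32·π_1 + 0.44·π_2 + 0.2·π_3
π_2 = 0.32·π_1 + 0.36·π_2 + 0.52·π_3
Solving with the normalization constraint gives π = (0.3338, 0.3907, 0.2754).
So the stationary probability of Degraded is 0.3907.

0.3907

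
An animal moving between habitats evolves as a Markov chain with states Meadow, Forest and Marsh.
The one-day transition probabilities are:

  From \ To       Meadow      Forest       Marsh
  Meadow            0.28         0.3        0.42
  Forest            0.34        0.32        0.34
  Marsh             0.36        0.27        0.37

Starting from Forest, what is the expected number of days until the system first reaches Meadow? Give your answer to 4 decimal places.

2.8818

Let t(s) be the expected number of days to first reach Meadow from state s, with t(Meadow) = 0. Conditioning on the first day:
t(Forest) = 1 + 0.32·t(Forest) + 0.34·t(Marsh)
t(Marsh) = 1 + 0.27·t(Forest) + 0.37·t(Marsh)
Solving: t(Forest) = 2.8818, t(Marsh) = 2.8223.
Expected days from Forest to Meadow: 2.8818.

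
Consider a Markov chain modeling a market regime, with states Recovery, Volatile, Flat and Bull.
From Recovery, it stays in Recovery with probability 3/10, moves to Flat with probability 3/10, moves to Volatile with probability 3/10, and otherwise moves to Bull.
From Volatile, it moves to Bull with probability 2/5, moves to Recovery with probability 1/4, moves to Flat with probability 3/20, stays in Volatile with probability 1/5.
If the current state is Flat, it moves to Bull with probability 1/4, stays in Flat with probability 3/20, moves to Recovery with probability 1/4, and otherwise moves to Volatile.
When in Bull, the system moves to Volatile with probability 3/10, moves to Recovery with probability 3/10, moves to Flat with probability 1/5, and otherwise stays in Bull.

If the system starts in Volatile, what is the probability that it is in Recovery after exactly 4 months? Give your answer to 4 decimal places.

Propagate the distribution vector 4 months from Volatile.
After 0 months: (0.0000, 1.0000, 0.0000, 0.0000)
After 1 month: (0.2500, 0.2000, 0.1500, 0.4000)
After 2 months: (0.2825, 0.2875, 0.2075, 0.2225)
After 3 months: (0.2753, 0.2816, 0.2035, 0.2396)
After 4 months: (0.2757, 0.2820, 0.2033, 0.2390)
P(in Recovery after 4 months) = 0.2757

0.2757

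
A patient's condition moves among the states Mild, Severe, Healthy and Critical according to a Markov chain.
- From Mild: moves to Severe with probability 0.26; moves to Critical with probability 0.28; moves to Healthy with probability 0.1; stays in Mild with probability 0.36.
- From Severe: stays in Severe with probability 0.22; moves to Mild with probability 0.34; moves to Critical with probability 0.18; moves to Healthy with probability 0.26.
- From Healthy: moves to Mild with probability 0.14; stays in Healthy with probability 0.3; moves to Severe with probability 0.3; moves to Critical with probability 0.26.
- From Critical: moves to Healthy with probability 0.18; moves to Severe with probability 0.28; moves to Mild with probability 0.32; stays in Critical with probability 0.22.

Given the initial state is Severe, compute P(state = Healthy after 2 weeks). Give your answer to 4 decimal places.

Propagate the distribution vector 2 weeks from Severe.
After 0 weeks: (0.0000, 1.0000, 0.0000, 0.0000)
After 1 week: (0.3400, 0.2200, 0.2600, 0.1800)
After 2 weeks: (0.2912, 0.2652, 0.2016, 0.2420)
P(in Healthy after 2 weeks) = 0.2016

0.2016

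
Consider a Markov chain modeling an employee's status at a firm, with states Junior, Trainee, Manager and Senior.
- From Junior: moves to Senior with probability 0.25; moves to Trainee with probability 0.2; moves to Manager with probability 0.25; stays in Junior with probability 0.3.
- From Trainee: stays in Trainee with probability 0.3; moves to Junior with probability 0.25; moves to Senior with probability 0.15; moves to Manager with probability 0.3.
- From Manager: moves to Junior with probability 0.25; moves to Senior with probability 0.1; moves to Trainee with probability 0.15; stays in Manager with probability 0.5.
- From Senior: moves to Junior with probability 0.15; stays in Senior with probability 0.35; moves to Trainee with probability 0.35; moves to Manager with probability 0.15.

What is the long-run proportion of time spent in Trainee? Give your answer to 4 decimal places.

0.2372

Let the stationary distribution be π with π = πP and π_1 + π_2 + π_3 + π_4 = 1.
π_1 = 0.3·π_1 + 0.25·π_2 + 0.25·π_3 + 0.15·π_4
π_2 = 0.2·π_1 + 0.3·π_2 + 0.15·π_3 + 0.35·π_4
π_3 = 0.25·π_1 + 0.3·π_2 + 0.5·π_3 + 0.15·π_4
Solving with the normalization constraint gives π = (0.2424, 0.2372, 0.3228, 0.1976).
So the stationary probability of Trainee is 0.2372.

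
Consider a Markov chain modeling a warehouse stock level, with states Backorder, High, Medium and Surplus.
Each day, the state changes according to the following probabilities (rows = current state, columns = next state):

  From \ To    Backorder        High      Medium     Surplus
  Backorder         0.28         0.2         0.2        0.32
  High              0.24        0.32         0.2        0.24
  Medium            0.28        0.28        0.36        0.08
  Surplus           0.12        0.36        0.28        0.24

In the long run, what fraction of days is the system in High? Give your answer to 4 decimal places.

0.2903

Let the stationary distribution be π with π = πP and π_1 + π_2 + π_3 + π_4 = 1.
π_1 = 0.28·π_1 + 0.24·π_2 + 0.28·π_3 + 0.12·π_4
π_2 = 0.2·π_1 + 0.32·π_2 + 0.28·π_3 + 0.36·π_4
π_3 = 0.2·π_1 + 0.2·π_2 + 0.36·π_3 + 0.28·π_4
Solving with the normalization constraint gives π = (0.2336, 0.2903, 0.2588, 0.2173).
So the stationary probability of High is 0.2903.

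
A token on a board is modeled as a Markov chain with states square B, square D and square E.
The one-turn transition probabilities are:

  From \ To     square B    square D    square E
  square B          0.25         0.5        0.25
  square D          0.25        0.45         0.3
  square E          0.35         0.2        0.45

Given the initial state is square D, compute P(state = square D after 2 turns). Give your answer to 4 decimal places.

Sum over the intermediate state after 1 turn:
P = P(square D→square B)·P(square B→square D) + P(square D→square D)·P(square D→square D) + P(square D→square E)·P(square E→square D)
  = 0.25×0.5 + 0.45×0.45 + 0.3×0.2
  = 0.1250 + 0.2025 + 0.0600 = 0.3875

0.3875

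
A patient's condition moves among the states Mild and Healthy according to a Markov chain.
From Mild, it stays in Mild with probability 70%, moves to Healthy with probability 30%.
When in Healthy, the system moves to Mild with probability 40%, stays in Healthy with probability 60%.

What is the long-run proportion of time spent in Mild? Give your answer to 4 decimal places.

0.5714

Let the stationary distribution be π with π = πP and π_1 + π_2 = 1.
π_1 = 0.7·π_1 + 0.4·π_2
Solving with the normalization constraint gives π = (0.5714, 0.4286).
So the stationary probability of Mild is 0.5714.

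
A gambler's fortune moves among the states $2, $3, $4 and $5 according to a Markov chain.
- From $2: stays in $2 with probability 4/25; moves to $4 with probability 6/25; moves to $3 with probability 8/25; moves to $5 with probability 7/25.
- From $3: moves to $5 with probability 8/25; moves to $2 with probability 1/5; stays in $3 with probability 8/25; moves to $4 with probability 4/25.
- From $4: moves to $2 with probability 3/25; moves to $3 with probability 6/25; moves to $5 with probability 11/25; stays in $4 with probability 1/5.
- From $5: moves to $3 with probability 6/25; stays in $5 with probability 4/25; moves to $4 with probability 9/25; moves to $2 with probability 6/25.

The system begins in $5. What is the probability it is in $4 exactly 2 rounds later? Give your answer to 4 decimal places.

0.2256

Propagate the distribution vector 2 rounds from $5.
After 0 rounds: (0.0000, 0.0000, 0.0000, 1.0000)
After 1 round: (0.2400, 0.2400, 0.3600, 0.1600)
After 2 rounds: (0.1680, 0.2784, 0.2256, 0.3280)
P(in $4 after 2 rounds) = 0.2256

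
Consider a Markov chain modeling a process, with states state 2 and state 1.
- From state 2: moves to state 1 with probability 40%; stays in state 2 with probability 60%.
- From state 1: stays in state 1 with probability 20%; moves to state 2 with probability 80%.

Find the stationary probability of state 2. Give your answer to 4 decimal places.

Let the stationary distribution be π with π = πP and π_1 + π_2 = 1.
π_1 = 0.6·π_1 + 0.8·π_2
Solving with the normalization constraint gives π = (0.6667, 0.3333).
So the stationary probability of state 2 is 0.6667.

0.6667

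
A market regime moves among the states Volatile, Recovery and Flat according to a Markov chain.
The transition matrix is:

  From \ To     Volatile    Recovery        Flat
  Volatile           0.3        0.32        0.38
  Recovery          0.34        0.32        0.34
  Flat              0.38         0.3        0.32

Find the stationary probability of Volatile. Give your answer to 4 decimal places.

Let the stationary distribution be π with π = πP and π_1 + π_2 + π_3 = 1.
π_1 = 0.3·π_1 + 0.34·π_2 + 0.38·π_3
π_2 = 0.32·π_1 + 0.32·π_2 + 0.3·π_3
Solving with the normalization constraint gives π = (0.3403, 0.3131, 0.3467).
So the stationary probability of Volatile is 0.3403.

0.3403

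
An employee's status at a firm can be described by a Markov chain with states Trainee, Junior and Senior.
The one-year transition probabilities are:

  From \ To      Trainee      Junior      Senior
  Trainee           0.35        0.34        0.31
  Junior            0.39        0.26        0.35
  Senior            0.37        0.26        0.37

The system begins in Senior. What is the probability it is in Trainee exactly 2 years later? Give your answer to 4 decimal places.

Sum over the intermediate state after 1 year:
P = P(Senior→Trainee)·P(Trainee→Trainee) + P(Senior→Junior)·P(Junior→Trainee) + P(Senior→Senior)·P(Senior→Trainee)
  = 0.37×0.35 + 0.26×0.39 + 0.37×0.37
  = 0.1295 + 0.1014 + 0.1369 = 0.3678

0.3678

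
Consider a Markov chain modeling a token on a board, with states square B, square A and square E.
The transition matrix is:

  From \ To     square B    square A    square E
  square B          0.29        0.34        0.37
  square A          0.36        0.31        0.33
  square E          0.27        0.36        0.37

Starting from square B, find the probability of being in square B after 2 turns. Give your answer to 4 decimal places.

0.3064

Sum over the intermediate state after 1 turn:
P = P(square B→square B)·P(square B→square B) + P(square B→square A)·P(square A→square B) + P(square B→square E)·P(square E→square B)
  = 0.29×0.29 + 0.34×0.36 + 0.37×0.27
  = 0.0841 + 0.1224 + 0.0999 = 0.3064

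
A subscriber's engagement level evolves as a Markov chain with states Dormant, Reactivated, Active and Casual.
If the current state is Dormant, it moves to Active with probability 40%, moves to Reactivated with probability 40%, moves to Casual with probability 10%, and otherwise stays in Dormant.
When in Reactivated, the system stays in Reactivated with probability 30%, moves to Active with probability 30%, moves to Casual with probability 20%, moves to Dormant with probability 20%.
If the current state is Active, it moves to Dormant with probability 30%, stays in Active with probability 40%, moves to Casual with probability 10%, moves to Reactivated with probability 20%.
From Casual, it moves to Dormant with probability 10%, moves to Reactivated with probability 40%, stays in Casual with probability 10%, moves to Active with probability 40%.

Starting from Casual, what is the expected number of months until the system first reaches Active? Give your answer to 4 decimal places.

Let t(s) be the expected number of months to first reach Active from state s, with t(Active) = 0. Conditioning on the first month:
t(Dormant) = 1 + 0.1·t(Dormant) + 0.4·t(Reactivated) + 0.1·t(Casual)
t(Reactivated) = 1 + 0.2·t(Dormant) + 0.3·t(Reactivated) + 0.2·t(Casual)
t(Casual) = 1 + 0.1·t(Dormant) + 0.4·t(Reactivated) + 0.1·t(Casual)
Solving: t(Dormant) = 2.7500, t(Reactivated) = 3.0000, t(Casual) = 2.7500.
Expected months from Casual to Active: 2.7500.

2.7500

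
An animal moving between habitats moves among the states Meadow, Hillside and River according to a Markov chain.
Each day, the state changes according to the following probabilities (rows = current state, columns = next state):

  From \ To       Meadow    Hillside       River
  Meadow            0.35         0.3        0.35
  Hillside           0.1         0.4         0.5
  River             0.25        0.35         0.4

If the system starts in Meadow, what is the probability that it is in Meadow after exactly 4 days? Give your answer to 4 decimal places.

0.2189

Propagate the distribution vector 4 days from Meadow.
After 0 days: (1.0000, 0.0000, 0.0000)
After 1 day: (0.3500, 0.3000, 0.3500)
After 2 days: (0.2400, 0.3475, 0.4125)
After 3 days: (0.2219, 0.3554, 0.4228)
After 4 days: (0.2189, 0.3567, 0.4244)
P(in Meadow after 4 days) = 0.2189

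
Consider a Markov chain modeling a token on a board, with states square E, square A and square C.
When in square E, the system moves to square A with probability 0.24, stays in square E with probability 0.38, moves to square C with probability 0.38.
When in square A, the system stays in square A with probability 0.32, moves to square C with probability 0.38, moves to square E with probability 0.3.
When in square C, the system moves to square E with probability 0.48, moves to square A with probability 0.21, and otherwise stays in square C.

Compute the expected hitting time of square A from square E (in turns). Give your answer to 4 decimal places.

4.3602

Let t(s) be the expected number of turns to first reach square A from state s, with t(square A) = 0. Conditioning on the first turn:
t(square E) = 1 + 0.38·t(square E) + 0.38·t(square C)
t(square C) = 1 + 0.48·t(square E) + 0.31·t(square C)
Solving: t(square E) = 4.3602, t(square C) = 4.4825.
Expected turns from square E to square A: 4.3602.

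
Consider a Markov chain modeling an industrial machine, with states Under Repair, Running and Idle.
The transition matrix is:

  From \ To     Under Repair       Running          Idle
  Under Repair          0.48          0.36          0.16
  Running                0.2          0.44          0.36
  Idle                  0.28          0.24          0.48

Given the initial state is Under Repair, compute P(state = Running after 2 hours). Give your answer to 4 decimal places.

0.3696

Sum over the intermediate state after 1 hour:
P = P(Under Repair→Under Repair)·P(Under Repair→Running) + P(Under Repair→Running)·P(Running→Running) + P(Under Repair→Idle)·P(Idle→Running)
  = 0.48×0.36 + 0.36×0.44 + 0.16×0.24
  = 0.1728 + 0.1584 + 0.0384 = 0.3696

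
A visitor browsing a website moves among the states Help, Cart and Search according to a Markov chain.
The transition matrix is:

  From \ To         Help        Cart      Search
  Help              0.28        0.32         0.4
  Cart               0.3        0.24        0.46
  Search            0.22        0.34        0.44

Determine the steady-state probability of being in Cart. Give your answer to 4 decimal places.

Let the stationary distribution be π with π = πP and π_1 + π_2 + π_3 = 1.
π_1 = 0.28·π_1 + 0.3·π_2 + 0.22·π_3
π_2 = 0.32·π_1 + 0.24·π_2 + 0.34·π_3
Solving with the normalization constraint gives π = (0.2599, 0.3044, 0.4357).
So the stationary probability of Cart is 0.3044.

0.3044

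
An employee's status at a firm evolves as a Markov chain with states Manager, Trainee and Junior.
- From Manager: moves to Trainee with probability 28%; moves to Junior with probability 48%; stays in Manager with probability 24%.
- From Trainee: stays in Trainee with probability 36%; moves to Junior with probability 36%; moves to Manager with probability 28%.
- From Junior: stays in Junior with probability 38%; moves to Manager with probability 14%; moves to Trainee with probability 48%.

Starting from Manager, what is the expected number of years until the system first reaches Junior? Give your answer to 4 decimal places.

Let t(s) be the expected number of years to first reach Junior from state s, with t(Junior) = 0. Conditioning on the first year:
t(Manager) = 1 + 0.24·t(Manager) + 0.28·t(Trainee)
t(Trainee) = 1 + 0.28·t(Manager) + 0.36·t(Trainee)
Solving: t(Manager) = 2.2549, t(Trainee) = 2.5490.
Expected years from Manager to Junior: 2.2549.

2.2549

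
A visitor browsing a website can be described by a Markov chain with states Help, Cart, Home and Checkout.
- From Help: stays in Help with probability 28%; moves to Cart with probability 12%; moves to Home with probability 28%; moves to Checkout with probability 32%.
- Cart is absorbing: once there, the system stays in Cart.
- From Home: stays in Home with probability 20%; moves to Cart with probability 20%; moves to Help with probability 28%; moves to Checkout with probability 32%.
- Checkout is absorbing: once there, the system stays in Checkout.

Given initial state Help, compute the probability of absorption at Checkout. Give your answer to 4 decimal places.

0.6945

Let h(s) be the probability of absorption at Checkout starting from transient state s. Then h(Checkout) = 1 and h(Cart) = 0. By first-step analysis:
h(Help) = 0.28·h(Help) + 0.12·0 + 0.28·h(Home) + 0.32·1
h(Home) = 0.28·h(Help) + 0.2·0 + 0.2·h(Home) + 0.32·1
Solving: h(Help) = 0.6945, h(Home) = 0.6431.
Starting from Help, the probability is 0.6945.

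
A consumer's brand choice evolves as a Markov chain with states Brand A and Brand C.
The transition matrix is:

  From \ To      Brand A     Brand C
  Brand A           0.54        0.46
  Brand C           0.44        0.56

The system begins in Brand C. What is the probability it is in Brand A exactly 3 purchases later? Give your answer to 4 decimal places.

0.4884

Propagate the distribution vector 3 purchases from Brand C.
After 0 purchases: (0.0000, 1.0000)
After 1 purchase: (0.4400, 0.5600)
After 2 purchases: (0.4840, 0.5160)
After 3 purchases: (0.4884, 0.5116)
P(in Brand A after 3 purchases) = 0.4884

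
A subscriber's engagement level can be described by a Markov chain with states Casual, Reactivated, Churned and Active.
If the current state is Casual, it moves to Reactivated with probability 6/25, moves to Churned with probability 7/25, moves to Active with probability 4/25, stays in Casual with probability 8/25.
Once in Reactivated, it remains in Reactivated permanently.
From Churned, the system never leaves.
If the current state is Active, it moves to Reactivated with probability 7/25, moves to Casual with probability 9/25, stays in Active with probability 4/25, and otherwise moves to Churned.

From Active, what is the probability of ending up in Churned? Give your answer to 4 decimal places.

Let h(s) be the probability of absorption at Churned starting from transient state s. Then h(Churned) = 1 and h(Reactivated) = 0. By first-step analysis:
h(Casual) = 0.32·h(Casual) + 0.24·0 + 0.28·1 + 0.16·h(Active)
h(Active) = 0.36·h(Casual) + 0.28·0 + 0.2·1 + 0.16·h(Active)
Solving: h(Casual) = 0.5202, h(Active) = 0.4611.
Starting from Active, the probability is 0.4611.

0.4611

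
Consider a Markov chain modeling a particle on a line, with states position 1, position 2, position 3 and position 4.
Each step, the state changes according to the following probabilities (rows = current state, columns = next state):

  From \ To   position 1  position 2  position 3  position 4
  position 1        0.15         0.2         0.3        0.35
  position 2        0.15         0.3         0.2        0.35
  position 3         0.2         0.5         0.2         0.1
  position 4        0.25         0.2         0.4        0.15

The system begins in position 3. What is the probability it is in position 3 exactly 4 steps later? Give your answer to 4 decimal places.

Propagate the distribution vector 4 steps from position 3.
After 0 steps: (0.0000, 0.0000, 1.0000, 0.0000)
After 1 step: (0.2000, 0.5000, 0.2000, 0.1000)
After 2 steps: (0.1700, 0.3100, 0.2400, 0.2800)
After 3 steps: (0.1900, 0.3030, 0.2730, 0.2340)
After 4 steps: (0.1871, 0.3122, 0.2658, 0.2350)
P(in position 3 after 4 steps) = 0.2658

0.2658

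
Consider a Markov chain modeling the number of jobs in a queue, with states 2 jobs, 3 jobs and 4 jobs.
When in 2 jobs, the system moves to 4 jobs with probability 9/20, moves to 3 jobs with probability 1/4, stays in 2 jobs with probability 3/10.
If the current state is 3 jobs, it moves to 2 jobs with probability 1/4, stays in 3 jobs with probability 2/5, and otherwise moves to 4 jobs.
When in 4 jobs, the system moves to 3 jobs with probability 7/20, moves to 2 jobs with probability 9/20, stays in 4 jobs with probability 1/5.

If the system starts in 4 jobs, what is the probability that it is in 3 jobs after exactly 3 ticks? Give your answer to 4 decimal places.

Propagate the distribution vector 3 ticks from 4 jobs.
After 0 ticks: (0.0000, 0.0000, 1.0000)
After 1 tick: (0.4500, 0.3500, 0.2000)
After 2 ticks: (0.3125, 0.3225, 0.3650)
After 3 ticks: (0.3386, 0.3349, 0.3265)
P(in 3 jobs after 3 ticks) = 0.3349

0.3349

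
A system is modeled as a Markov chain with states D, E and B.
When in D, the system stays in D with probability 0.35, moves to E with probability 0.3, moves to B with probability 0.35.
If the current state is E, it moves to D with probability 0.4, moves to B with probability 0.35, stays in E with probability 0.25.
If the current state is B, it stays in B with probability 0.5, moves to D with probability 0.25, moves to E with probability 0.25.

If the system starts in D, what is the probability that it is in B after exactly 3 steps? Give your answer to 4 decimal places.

Propagate the distribution vector 3 steps from D.
After 0 steps: (1.0000, 0.0000, 0.0000)
After 1 step: (0.3500, 0.3000, 0.3500)
After 2 steps: (0.3300, 0.2675, 0.4025)
After 3 steps: (0.3231, 0.2665, 0.4104)
P(in B after 3 steps) = 0.4104

0.4104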